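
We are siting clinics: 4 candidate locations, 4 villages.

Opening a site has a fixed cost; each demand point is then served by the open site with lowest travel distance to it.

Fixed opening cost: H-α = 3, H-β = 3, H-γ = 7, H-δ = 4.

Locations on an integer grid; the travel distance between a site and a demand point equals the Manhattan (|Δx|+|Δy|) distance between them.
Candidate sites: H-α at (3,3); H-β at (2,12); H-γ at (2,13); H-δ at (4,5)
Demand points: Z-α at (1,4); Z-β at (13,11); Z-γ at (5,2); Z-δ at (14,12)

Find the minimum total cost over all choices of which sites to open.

Open {H-α, H-β}: assign each demand point to its cheapest open site.
  Z-α→H-α 3, Z-β→H-β 12, Z-γ→H-α 3, Z-δ→H-β 12
  travel distance 30, fixed 6 → total 36.
Compare {H-β, H-δ}: travel distance 32 + fixed 7 = 39.
Compare {H-α, H-β, H-δ}: travel distance 30 + fixed 10 = 40.
Compare {H-α, H-γ}: travel distance 32 + fixed 10 = 42.
All other subsets cost ≥ 39. Minimum total cost: 36.

36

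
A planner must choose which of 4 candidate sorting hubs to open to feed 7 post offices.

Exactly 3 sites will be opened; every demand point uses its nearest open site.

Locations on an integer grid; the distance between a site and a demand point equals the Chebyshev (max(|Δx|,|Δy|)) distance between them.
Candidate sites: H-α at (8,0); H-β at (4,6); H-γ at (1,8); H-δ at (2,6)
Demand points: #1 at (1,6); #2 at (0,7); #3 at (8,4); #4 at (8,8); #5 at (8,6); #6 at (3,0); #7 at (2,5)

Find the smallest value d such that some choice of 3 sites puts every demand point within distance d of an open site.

Open {H-α, H-β, H-γ}.
  Farthest demand point is #6 at distance 5 (to H-α); all others are ≤ 5.
With {H-α, H-β, H-δ} the worst case is 5.
With {H-α, H-γ, H-δ} the worst case is 6.
No size-3 selection achieves below 5.

5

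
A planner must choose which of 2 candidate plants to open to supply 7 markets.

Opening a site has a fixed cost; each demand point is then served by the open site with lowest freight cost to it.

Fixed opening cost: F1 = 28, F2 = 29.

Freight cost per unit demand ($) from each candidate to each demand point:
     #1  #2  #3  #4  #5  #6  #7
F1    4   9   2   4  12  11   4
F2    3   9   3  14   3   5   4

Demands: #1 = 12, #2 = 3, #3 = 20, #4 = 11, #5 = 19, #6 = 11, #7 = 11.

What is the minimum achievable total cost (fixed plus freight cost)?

Open {F1, F2}: assign each demand point to its cheapest open site.
  #1→F2 12×3=36, #2→F1 3×9=27, #3→F1 20×2=40, #4→F1 11×4=44, #5→F2 19×3=57, #6→F2 11×5=55, #7→F1 11×4=44
  freight cost 303, fixed 57 → total 360.
Compare {F2}: freight cost 433 + fixed 29 = 462.
Compare {F1}: freight cost 552 + fixed 28 = 580.

360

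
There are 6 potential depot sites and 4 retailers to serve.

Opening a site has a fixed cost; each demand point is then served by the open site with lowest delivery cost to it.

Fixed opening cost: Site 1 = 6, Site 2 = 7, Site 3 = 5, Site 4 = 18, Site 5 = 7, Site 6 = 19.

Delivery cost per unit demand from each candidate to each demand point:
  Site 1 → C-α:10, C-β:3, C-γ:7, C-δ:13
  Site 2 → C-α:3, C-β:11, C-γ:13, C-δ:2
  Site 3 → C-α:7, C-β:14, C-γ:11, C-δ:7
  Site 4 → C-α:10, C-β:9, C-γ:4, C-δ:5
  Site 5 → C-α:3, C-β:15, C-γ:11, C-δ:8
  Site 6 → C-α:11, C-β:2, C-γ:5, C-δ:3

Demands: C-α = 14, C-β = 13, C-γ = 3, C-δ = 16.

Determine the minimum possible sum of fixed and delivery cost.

141

Open {Site 2, Site 6}: assign each demand point to its cheapest open site.
  C-α→Site 2 14×3=42, C-β→Site 6 13×2=26, C-γ→Site 6 3×5=15, C-δ→Site 2 16×2=32
  delivery cost 115, fixed 26 → total 141.
Compare {Site 2, Site 3, Site 6}: delivery cost 115 + fixed 31 = 146.
Compare {Site 1, Site 2}: delivery cost 134 + fixed 13 = 147.
Compare {Site 1, Site 2, Site 6}: delivery cost 115 + fixed 32 = 147.
All other subsets cost ≥ 146. Minimum total cost: 141.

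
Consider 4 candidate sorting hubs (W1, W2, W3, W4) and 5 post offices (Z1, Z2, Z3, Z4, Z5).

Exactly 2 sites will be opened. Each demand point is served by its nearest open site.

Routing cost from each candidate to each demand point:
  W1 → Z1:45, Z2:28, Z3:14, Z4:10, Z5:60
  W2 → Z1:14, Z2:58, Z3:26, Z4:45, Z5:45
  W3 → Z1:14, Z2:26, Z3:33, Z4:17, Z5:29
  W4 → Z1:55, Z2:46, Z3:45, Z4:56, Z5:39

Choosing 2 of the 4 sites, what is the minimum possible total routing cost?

Open {W1, W3}.
  Z1→W3 14, Z2→W3 26, Z3→W1 14, Z4→W1 10, Z5→W3 29  ⇒ total 93.
Compare {W1, W2}: total 111.
Compare {W2, W3}: total 112.
No size-2 selection does better; minimum is 93.

93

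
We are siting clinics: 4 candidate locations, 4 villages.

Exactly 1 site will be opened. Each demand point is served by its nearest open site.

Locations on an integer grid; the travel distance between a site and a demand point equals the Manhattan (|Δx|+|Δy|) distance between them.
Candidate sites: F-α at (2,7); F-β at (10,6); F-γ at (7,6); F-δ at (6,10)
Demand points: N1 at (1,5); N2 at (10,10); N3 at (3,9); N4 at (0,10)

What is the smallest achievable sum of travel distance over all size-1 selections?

22

Open {F-α}.
  N1→F-α 3, N2→F-α 11, N3→F-α 3, N4→F-α 5  ⇒ total 22.
Compare {F-δ}: total 24.
Compare {F-γ}: total 32.
No size-1 selection does better; minimum is 22.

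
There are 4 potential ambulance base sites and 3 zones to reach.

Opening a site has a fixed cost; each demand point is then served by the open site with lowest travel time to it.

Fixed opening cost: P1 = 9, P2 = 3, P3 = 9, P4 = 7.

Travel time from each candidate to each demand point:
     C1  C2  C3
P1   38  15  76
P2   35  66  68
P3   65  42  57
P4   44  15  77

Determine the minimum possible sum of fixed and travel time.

Open {P2, P3, P4}: assign each demand point to its cheapest open site.
  C1→P2 35, C2→P4 15, C3→P3 57
  travel time 107, fixed 19 → total 126.
Compare {P1, P3}: travel time 110 + fixed 18 = 128.
Compare {P2, P4}: travel time 118 + fixed 10 = 128.
Compare {P1, P2, P3}: travel time 107 + fixed 21 = 128.
All other subsets cost ≥ 128. Minimum total cost: 126.

126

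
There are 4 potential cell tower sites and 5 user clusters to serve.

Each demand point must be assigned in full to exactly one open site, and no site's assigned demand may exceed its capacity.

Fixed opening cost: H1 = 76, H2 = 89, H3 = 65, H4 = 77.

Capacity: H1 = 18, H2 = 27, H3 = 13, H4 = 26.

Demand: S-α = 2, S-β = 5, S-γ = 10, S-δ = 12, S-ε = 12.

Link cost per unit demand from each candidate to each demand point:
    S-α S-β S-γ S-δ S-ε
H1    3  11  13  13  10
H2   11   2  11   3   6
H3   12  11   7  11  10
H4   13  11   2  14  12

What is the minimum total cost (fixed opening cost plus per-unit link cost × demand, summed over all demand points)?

371

Open {H2, H4}; cheapest assignment that respects the capacities:
  H2 (cap 27, load 26): S-α, S-δ, S-ε — cost 2×11 + 12×3 + 12×6 = 130
  H4 (cap 26, load 15): S-β, S-γ — cost 5×11 + 10×2 = 75
  Shipping 205, fixed 166 → total 371.
  Any other capacity-feasible assignment to {H2, H4} ships for at least 205.
Compare {H1, H2, H4}: its best feasible assignment gives total 431.
Compare {H2, H3, H4}: its best feasible assignment gives total 436.
Every other set of open sites that can feasibly serve all demand totals ≥ 431 even under its best assignment. Minimum: 371.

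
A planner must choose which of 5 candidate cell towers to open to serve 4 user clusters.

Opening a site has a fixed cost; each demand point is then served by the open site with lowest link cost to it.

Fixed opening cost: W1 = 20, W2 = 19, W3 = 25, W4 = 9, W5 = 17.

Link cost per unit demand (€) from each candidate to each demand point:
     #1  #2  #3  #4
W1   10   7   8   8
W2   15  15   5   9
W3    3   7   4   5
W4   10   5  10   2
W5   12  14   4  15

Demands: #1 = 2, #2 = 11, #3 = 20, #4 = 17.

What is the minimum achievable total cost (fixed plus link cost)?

Open {W3, W4}: assign each demand point to its cheapest open site.
  #1→W3 2×3=6, #2→W4 11×5=55, #3→W3 20×4=80, #4→W4 17×2=34
  link cost 175, fixed 34 → total 209.
Compare {W4, W5}: link cost 189 + fixed 26 = 215.
Compare {W3, W4, W5}: link cost 175 + fixed 51 = 226.
Compare {W2, W3, W4}: link cost 175 + fixed 53 = 228.
All other subsets cost ≥ 215. Minimum total cost: 209.

209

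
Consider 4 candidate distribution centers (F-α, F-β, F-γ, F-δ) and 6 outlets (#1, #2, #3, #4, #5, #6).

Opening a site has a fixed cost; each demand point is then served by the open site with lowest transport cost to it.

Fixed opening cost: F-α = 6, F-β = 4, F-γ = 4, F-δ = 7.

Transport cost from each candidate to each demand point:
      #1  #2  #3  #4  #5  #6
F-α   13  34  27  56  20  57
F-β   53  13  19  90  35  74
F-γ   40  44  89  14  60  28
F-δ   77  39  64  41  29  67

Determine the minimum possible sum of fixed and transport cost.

Open {F-α, F-β, F-γ}: assign each demand point to its cheapest open site.
  #1→F-α 13, #2→F-β 13, #3→F-β 19, #4→F-γ 14, #5→F-α 20, #6→F-γ 28
  transport cost 107, fixed 14 → total 121.
Compare {F-α, F-β, F-γ, F-δ}: transport cost 107 + fixed 21 = 128.
Compare {F-α, F-γ}: transport cost 136 + fixed 10 = 146.
Compare {F-α, F-γ, F-δ}: transport cost 136 + fixed 17 = 153.
All other subsets cost ≥ 128. Minimum total cost: 121.

121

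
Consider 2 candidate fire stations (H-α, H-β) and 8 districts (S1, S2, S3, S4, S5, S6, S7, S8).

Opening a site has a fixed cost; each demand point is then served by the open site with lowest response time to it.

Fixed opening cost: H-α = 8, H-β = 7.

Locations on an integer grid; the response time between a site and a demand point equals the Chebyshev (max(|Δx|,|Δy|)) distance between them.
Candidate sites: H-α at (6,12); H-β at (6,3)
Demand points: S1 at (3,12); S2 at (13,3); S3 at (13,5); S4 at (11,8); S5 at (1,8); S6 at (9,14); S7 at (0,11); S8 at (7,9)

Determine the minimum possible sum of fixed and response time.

Open {H-α}: assign each demand point to its cheapest open site.
  S1→H-α 3, S2→H-α 9, S3→H-α 7, S4→H-α 5, S5→H-α 5, S6→H-α 3, S7→H-α 6, S8→H-α 3
  response time 41, fixed 8 → total 49.
Compare {H-α, H-β}: response time 39 + fixed 15 = 54.
Compare {H-β}: response time 58 + fixed 7 = 65.

49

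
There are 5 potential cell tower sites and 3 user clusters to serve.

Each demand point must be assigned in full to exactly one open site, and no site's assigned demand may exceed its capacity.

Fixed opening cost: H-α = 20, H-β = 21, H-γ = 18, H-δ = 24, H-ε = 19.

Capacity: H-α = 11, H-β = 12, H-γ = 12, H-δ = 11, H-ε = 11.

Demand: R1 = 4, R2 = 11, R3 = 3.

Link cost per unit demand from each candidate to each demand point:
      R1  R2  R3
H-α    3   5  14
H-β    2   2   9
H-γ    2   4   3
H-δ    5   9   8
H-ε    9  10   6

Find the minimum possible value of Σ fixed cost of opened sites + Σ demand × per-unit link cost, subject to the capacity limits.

78

Open {H-β, H-γ}; cheapest assignment that respects the capacities:
  H-β (cap 12, load 11): R2 — cost 11×2 = 22
  H-γ (cap 12, load 7): R1, R3 — cost 4×2 + 3×3 = 17
  Shipping 39, fixed 39 → total 78.
  Any other capacity-feasible assignment to {H-β, H-γ} ships for at least 39.
Compare {H-β, H-γ, H-ε}: its best feasible assignment gives total 97.
Compare {H-α, H-β, H-γ}: its best feasible assignment gives total 98.
Every other set of open sites that can feasibly serve all demand totals ≥ 97 even under its best assignment. Minimum: 78.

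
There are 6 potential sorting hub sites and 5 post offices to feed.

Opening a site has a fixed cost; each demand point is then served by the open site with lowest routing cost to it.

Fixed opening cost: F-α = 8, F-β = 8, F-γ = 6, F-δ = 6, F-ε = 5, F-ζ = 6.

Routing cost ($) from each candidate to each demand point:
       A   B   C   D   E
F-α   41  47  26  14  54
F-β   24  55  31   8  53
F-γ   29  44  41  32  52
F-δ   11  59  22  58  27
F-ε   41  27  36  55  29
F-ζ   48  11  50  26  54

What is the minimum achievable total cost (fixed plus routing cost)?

Open {F-β, F-δ, F-ζ}: assign each demand point to its cheapest open site.
  A→F-δ 11, B→F-ζ 11, C→F-δ 22, D→F-β 8, E→F-δ 27
  routing cost 79, fixed 20 → total 99.
Compare {F-β, F-δ, F-ε, F-ζ}: routing cost 79 + fixed 25 = 104.
Compare {F-α, F-δ, F-ζ}: routing cost 85 + fixed 20 = 105.
Compare {F-β, F-γ, F-δ, F-ζ}: routing cost 79 + fixed 26 = 105.
All other subsets cost ≥ 104. Minimum total cost: 99.

99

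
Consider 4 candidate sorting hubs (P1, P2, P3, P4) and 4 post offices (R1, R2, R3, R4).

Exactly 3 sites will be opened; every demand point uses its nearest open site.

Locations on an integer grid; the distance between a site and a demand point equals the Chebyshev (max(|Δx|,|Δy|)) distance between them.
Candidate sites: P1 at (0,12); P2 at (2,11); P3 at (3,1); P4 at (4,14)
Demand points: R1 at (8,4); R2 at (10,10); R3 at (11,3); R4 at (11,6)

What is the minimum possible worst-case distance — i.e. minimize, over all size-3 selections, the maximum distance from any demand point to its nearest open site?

Open {P1, P2, P3}.
  Farthest demand point is R2 at distance 8 (to P2); all others are ≤ 8.
With {P1, P3, P4} the worst case is 8.
With {P2, P3, P4} the worst case is 8.
No size-3 selection achieves below 8.

8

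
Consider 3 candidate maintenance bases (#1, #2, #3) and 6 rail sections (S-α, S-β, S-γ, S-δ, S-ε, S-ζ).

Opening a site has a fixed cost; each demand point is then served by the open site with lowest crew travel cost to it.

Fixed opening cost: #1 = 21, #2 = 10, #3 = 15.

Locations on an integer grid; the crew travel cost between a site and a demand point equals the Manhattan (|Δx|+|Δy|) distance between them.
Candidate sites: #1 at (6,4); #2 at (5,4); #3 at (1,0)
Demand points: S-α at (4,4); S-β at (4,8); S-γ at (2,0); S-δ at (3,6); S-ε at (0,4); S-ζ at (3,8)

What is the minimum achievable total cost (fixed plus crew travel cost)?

Open {#2}: assign each demand point to its cheapest open site.
  S-α→#2 1, S-β→#2 5, S-γ→#2 7, S-δ→#2 4, S-ε→#2 5, S-ζ→#2 6
  crew travel cost 28, fixed 10 → total 38.
Compare {#2, #3}: crew travel cost 22 + fixed 25 = 47.
Compare {#1}: crew travel cost 34 + fixed 21 = 55.
Compare {#3}: crew travel cost 42 + fixed 15 = 57.
All other subsets cost ≥ 47. Minimum total cost: 38.

38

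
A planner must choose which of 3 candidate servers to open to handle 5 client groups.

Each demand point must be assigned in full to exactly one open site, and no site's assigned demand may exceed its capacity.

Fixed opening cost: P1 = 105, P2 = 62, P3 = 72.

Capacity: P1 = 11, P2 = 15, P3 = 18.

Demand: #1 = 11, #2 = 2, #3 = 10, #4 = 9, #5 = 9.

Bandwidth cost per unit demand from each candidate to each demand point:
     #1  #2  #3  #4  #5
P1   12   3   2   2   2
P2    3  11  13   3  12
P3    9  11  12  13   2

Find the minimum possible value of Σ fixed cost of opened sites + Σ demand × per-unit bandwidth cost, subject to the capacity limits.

Open {P1, P2, P3}; cheapest assignment that respects the capacities:
  P1 (cap 11, load 10): #3 — cost 10×2 = 20
  P2 (cap 15, load 13): #1, #2 — cost 11×3 + 2×11 = 55
  P3 (cap 18, load 18): #4, #5 — cost 9×13 + 9×2 = 135
  Shipping 210, fixed 239 → total 449.
  Any other capacity-feasible assignment to {P1, P2, P3} ships for at least 210.
Total demand is 41 and no other set of sites has combined capacity ≥ 41, so {P1, P2, P3} is the only feasible choice of open sites. Minimum: 449.

449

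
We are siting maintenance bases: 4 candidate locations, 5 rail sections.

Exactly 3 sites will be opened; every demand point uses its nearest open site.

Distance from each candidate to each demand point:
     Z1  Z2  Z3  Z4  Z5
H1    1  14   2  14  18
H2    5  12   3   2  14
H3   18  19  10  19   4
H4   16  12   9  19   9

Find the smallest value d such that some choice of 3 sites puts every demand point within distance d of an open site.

Open {H1, H2, H3}.
  Farthest demand point is Z2 at distance 12 (to H2); all others are ≤ 12.
With {H1, H2, H4} the worst case is 12.
With {H2, H3, H4} the worst case is 12.
No size-3 selection achieves below 12.

12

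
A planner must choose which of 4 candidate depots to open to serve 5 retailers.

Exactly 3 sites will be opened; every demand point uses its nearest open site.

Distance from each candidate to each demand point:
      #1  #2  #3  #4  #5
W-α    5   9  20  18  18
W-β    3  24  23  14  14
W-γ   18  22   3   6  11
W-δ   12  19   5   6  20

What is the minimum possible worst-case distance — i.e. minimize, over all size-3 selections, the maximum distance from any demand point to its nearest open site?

11

Open {W-α, W-β, W-γ}.
  Farthest demand point is #5 at distance 11 (to W-γ); all others are ≤ 11.
With {W-α, W-γ, W-δ} the worst case is 11.
With {W-α, W-β, W-δ} the worst case is 14.
No size-3 selection achieves below 11.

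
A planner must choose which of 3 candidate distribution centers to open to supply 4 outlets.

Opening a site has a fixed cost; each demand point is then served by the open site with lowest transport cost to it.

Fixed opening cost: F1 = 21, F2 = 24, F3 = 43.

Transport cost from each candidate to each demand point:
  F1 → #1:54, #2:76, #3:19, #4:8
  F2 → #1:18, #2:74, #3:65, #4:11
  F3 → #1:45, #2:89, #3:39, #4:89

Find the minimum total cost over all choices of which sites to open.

164

Open {F1, F2}: assign each demand point to its cheapest open site.
  #1→F2 18, #2→F2 74, #3→F1 19, #4→F1 8
  transport cost 119, fixed 45 → total 164.
Compare {F1}: transport cost 157 + fixed 21 = 178.
Compare {F2}: transport cost 168 + fixed 24 = 192.
Compare {F1, F2, F3}: transport cost 119 + fixed 88 = 207.
All other subsets cost ≥ 178. Minimum total cost: 164.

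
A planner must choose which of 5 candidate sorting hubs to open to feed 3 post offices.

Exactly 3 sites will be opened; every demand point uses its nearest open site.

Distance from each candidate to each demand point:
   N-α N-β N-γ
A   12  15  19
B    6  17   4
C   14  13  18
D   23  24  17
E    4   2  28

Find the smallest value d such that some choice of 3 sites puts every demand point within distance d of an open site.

Open {A, B, E}.
  Farthest demand point is N-α at distance 4 (to E); all others are ≤ 4.
With {B, C, E} the worst case is 4.
With {B, D, E} the worst case is 4.
No size-3 selection achieves below 4.

4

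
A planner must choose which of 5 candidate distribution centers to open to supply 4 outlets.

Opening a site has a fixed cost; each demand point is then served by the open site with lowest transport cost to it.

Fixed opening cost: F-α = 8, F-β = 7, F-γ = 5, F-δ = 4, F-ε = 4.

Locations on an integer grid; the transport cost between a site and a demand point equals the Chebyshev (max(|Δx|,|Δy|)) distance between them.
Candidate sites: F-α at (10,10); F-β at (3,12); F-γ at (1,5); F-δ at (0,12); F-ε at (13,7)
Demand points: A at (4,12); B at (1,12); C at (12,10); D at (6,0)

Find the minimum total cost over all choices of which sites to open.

Open {F-δ, F-ε}: assign each demand point to its cheapest open site.
  A→F-δ 4, B→F-δ 1, C→F-ε 3, D→F-ε 7
  transport cost 15, fixed 8 → total 23.
Compare {F-β, F-ε}: transport cost 13 + fixed 11 = 24.
Compare {F-γ, F-δ, F-ε}: transport cost 13 + fixed 13 = 26.
Compare {F-β, F-γ, F-ε}: transport cost 11 + fixed 16 = 27.
All other subsets cost ≥ 24. Minimum total cost: 23.

23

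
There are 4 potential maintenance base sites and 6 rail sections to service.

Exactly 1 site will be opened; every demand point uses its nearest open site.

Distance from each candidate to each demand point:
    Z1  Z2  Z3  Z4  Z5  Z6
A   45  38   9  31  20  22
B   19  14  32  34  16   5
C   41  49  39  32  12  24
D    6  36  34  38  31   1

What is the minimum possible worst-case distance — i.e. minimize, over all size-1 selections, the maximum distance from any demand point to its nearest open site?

34

Open {B}.
  Farthest demand point is Z4 at distance 34 (to B); all others are ≤ 34.
With {D} the worst case is 38.
With {A} the worst case is 45.
No size-1 selection achieves below 34.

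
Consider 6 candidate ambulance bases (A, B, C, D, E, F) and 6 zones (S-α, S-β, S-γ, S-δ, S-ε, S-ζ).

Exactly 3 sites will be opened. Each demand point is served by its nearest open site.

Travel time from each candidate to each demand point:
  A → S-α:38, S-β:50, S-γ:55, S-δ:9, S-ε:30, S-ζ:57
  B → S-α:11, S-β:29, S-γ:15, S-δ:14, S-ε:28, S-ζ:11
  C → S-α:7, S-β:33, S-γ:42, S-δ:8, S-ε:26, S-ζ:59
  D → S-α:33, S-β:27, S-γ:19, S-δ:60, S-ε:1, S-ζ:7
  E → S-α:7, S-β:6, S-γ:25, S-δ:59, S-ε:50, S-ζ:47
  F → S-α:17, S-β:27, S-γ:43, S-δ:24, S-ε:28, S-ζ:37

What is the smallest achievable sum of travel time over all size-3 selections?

Open {C, D, E}.
  S-α→C 7, S-β→E 6, S-γ→D 19, S-δ→C 8, S-ε→D 1, S-ζ→D 7  ⇒ total 48.
Compare {A, D, E}: total 49.
Compare {B, D, E}: total 50.
No size-3 selection does better; minimum is 48.

48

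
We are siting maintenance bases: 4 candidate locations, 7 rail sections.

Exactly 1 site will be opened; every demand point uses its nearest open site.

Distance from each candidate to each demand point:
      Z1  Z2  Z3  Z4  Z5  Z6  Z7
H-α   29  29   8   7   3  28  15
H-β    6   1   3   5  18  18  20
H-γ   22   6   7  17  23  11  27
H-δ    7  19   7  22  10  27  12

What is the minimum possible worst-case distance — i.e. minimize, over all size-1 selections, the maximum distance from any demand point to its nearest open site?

20

Open {H-β}.
  Farthest demand point is Z7 at distance 20 (to H-β); all others are ≤ 20.
With {H-γ} the worst case is 27.
With {H-δ} the worst case is 27.
No size-1 selection achieves below 20.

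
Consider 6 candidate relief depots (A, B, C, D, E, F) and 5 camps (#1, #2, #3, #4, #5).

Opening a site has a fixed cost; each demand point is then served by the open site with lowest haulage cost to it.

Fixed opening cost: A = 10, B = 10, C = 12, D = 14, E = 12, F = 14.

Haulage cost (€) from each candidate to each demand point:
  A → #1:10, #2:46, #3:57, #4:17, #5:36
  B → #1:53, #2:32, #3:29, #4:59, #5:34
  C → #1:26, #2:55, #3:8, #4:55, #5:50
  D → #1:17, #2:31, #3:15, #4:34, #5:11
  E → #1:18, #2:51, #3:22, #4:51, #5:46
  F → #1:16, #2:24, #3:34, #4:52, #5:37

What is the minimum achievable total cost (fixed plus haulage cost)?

108

Open {A, D}: assign each demand point to its cheapest open site.
  #1→A 10, #2→D 31, #3→D 15, #4→A 17, #5→D 11
  haulage cost 84, fixed 24 → total 108.
Compare {A, C, D}: haulage cost 77 + fixed 36 = 113.
Compare {A, D, F}: haulage cost 77 + fixed 38 = 115.
Compare {A, B, D}: haulage cost 84 + fixed 34 = 118.
All other subsets cost ≥ 113. Minimum total cost: 108.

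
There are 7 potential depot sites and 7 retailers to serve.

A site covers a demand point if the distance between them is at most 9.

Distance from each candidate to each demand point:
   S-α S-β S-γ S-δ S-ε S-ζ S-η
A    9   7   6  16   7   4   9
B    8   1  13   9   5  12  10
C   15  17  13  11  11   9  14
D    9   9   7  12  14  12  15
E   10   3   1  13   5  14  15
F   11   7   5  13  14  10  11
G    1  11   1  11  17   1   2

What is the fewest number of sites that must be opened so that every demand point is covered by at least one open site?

2

Coverage sets (demand points within 9 of each site):
  A: {S-α, S-β, S-γ, S-ε, S-ζ, S-η}
  B: {S-α, S-β, S-δ, S-ε}
  C: {S-ζ}
  D: {S-α, S-β, S-γ}
  E: {S-β, S-γ, S-ε}
  F: {S-β, S-γ}
  G: {S-α, S-γ, S-ζ, S-η}
No single site covers all 7 demand points.
But {A, B} covers everything, so the minimum is 2.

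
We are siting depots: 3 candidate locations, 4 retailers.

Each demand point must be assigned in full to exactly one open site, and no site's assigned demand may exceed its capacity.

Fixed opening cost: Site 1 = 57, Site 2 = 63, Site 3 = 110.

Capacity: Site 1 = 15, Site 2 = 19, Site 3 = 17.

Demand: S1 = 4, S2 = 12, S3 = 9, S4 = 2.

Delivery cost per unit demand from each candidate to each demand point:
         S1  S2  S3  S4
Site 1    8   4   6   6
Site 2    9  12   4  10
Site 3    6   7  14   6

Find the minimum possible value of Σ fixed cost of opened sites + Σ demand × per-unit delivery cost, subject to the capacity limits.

252

Open {Site 1, Site 2}; cheapest assignment that respects the capacities:
  Site 1 (cap 15, load 14): S2, S4 — cost 12×4 + 2×6 = 60
  Site 2 (cap 19, load 13): S1, S3 — cost 4×9 + 9×4 = 72
  Shipping 132, fixed 120 → total 252.
  Any other capacity-feasible assignment to {Site 1, Site 2} ships for at least 132.
Compare {Site 2, Site 3}: its best feasible assignment gives total 337.
Compare {Site 1, Site 3}: its best feasible assignment gives total 341.
Every other set of open sites that can feasibly serve all demand totals ≥ 337 even under its best assignment. Minimum: 252.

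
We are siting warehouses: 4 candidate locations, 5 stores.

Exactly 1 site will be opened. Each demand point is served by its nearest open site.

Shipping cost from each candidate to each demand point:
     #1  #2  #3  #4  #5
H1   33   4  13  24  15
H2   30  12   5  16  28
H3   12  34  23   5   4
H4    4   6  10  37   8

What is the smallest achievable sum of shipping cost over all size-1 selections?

Open {H4}.
  #1→H4 4, #2→H4 6, #3→H4 10, #4→H4 37, #5→H4 8  ⇒ total 65.
Compare {H3}: total 78.
Compare {H1}: total 89.
No size-1 selection does better; minimum is 65.

65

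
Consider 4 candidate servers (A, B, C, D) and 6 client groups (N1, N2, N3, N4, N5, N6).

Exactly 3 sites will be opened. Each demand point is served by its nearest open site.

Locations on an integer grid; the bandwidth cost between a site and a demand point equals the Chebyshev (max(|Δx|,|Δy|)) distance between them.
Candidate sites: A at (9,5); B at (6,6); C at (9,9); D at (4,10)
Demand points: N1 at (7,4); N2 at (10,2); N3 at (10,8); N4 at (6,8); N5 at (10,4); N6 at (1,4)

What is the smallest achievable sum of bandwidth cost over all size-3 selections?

Open {A, B, C}.
  N1→A 2, N2→A 3, N3→C 1, N4→B 2, N5→A 1, N6→B 5  ⇒ total 14.
Compare {A, C, D}: total 15.
Compare {A, B, D}: total 16.
No size-3 selection does better; minimum is 14.

14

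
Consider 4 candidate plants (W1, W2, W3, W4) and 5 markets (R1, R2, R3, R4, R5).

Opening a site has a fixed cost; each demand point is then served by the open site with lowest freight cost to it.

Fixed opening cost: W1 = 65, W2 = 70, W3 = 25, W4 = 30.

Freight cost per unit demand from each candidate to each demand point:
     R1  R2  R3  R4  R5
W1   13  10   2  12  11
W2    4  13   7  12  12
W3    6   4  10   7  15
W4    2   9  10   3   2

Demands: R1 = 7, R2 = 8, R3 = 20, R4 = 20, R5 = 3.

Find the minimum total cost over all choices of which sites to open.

Open {W1, W3, W4}: assign each demand point to its cheapest open site.
  R1→W4 7×2=14, R2→W3 8×4=32, R3→W1 20×2=40, R4→W4 20×3=60, R5→W4 3×2=6
  freight cost 152, fixed 120 → total 272.
Compare {W1, W4}: freight cost 192 + fixed 95 = 287.
Compare {W1, W2, W3, W4}: freight cost 152 + fixed 190 = 342.
Compare {W1, W2, W4}: freight cost 192 + fixed 165 = 357.
All other subsets cost ≥ 287. Minimum total cost: 272.

272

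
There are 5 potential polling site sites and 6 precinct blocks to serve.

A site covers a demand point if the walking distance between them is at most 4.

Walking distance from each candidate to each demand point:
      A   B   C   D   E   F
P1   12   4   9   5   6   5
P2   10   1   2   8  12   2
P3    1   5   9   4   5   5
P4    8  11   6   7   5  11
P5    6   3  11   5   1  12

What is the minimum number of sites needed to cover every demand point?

3

Coverage sets (demand points within 4 of each site):
  P1: {B}
  P2: {B, C, F}
  P3: {A, D}
  P4: {}
  P5: {B, E}
No 2 sites suffice: every size-2 union leaves at least one demand point uncovered.
But {P2, P3, P5} covers everything, so the minimum is 3.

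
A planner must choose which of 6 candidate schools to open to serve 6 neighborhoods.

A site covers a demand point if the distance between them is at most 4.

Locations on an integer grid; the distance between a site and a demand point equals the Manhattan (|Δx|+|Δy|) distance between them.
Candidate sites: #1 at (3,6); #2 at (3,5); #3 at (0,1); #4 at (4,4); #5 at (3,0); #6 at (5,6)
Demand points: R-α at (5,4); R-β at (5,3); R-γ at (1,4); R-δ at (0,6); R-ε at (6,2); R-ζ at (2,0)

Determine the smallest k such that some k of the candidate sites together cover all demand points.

3

Coverage sets (demand points within 4 of each site):
  #1: {R-α, R-γ, R-δ}
  #2: {R-α, R-β, R-γ, R-δ}
  #3: {R-γ, R-ζ}
  #4: {R-α, R-β, R-γ, R-ε}
  #5: {R-ζ}
  #6: {R-α, R-β}
No 2 sites suffice: every size-2 union leaves at least one demand point uncovered.
But {#1, #3, #4} covers everything, so the minimum is 3.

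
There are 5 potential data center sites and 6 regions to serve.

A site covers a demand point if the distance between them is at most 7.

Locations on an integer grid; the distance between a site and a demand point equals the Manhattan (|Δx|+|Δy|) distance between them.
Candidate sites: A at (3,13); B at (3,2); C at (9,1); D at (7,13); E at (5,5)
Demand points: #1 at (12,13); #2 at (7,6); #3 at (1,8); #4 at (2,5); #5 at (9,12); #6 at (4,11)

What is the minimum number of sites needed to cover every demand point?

2

Coverage sets (demand points within 7 of each site):
  A: {#3, #5, #6}
  B: {#4}
  C: {#2}
  D: {#1, #2, #5, #6}
  E: {#2, #3, #4, #6}
No single site covers all 6 demand points.
But {D, E} covers everything, so the minimum is 2.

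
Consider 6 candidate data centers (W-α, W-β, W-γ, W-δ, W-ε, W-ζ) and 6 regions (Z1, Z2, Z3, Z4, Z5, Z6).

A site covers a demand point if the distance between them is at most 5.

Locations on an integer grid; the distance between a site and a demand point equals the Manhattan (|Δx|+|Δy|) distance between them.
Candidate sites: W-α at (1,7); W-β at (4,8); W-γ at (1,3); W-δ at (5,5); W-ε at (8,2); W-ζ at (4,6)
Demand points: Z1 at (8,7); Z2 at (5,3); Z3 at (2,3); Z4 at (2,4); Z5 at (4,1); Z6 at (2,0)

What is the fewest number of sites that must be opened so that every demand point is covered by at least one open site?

Coverage sets (demand points within 5 of each site):
  W-α: {Z3, Z4}
  W-β: {Z1}
  W-γ: {Z2, Z3, Z4, Z5, Z6}
  W-δ: {Z1, Z2, Z3, Z4, Z5}
  W-ε: {Z1, Z2, Z5}
  W-ζ: {Z1, Z2, Z3, Z4, Z5}
No single site covers all 6 demand points.
But {W-β, W-γ} covers everything, so the minimum is 2.

2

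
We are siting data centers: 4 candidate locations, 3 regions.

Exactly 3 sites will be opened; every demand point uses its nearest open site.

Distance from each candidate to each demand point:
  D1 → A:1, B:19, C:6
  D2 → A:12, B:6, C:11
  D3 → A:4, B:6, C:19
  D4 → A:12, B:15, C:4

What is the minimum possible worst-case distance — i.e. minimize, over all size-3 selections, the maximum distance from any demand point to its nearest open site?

6

Open {D1, D2, D3}.
  Farthest demand point is B at distance 6 (to D2); all others are ≤ 6.
With {D1, D2, D4} the worst case is 6.
With {D1, D3, D4} the worst case is 6.
No size-3 selection achieves below 6.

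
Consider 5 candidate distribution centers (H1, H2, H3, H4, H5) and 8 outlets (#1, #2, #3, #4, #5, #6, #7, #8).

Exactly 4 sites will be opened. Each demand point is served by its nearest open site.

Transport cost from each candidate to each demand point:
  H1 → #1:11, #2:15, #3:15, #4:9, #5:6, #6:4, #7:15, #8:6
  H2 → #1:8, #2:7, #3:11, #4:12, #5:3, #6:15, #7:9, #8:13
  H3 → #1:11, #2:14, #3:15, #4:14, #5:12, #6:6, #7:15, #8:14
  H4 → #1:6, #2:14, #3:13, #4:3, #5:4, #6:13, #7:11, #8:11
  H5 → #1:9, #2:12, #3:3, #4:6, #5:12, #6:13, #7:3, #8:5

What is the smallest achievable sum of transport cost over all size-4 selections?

Open {H1, H2, H4, H5}.
  #1→H4 6, #2→H2 7, #3→H5 3, #4→H4 3, #5→H2 3, #6→H1 4, #7→H5 3, #8→H5 5  ⇒ total 34.
Compare {H2, H3, H4, H5}: total 36.
Compare {H1, H2, H3, H5}: total 39.
No size-4 selection does better; minimum is 34.

34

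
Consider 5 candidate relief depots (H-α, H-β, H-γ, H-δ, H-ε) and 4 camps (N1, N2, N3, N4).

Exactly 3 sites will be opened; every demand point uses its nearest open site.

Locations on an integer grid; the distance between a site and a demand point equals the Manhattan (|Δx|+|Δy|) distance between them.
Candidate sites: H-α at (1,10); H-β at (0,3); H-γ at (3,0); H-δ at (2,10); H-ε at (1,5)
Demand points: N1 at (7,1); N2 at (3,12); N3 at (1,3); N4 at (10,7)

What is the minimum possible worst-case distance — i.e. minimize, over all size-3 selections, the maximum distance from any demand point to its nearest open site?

11

Open {H-α, H-β, H-δ}.
  Farthest demand point is N4 at distance 11 (to H-δ); all others are ≤ 11.
With {H-α, H-β, H-ε} the worst case is 11.
With {H-α, H-γ, H-δ} the worst case is 11.
No size-3 selection achieves below 11.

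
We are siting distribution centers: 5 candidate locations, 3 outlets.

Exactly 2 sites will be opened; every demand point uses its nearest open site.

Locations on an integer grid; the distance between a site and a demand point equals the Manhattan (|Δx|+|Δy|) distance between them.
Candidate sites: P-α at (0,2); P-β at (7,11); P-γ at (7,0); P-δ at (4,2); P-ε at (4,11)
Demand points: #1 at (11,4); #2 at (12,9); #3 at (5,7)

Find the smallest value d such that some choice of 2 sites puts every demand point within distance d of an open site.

8

Open {P-β, P-γ}.
  Farthest demand point is #1 at distance 8 (to P-γ); all others are ≤ 8.
With {P-β, P-δ} the worst case is 9.
With {P-γ, P-ε} the worst case is 10.
No size-2 selection achieves below 8.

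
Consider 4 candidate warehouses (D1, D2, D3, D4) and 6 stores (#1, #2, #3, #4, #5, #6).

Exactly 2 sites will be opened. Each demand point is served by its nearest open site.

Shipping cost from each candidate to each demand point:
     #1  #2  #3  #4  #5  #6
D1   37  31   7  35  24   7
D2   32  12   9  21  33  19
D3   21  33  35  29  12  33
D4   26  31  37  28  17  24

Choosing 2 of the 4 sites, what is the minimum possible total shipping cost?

Open {D2, D3}.
  #1→D3 21, #2→D2 12, #3→D2 9, #4→D2 21, #5→D3 12, #6→D2 19  ⇒ total 94.
Compare {D1, D2}: total 103.
Compare {D2, D4}: total 104.
No size-2 selection does better; minimum is 94.

94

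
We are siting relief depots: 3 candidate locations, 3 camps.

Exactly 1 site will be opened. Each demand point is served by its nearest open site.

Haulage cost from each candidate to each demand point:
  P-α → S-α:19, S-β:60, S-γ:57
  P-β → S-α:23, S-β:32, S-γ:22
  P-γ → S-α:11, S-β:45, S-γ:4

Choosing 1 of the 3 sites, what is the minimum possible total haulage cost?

Open {P-γ}.
  S-α→P-γ 11, S-β→P-γ 45, S-γ→P-γ 4  ⇒ total 60.
Compare {P-β}: total 77.
Compare {P-α}: total 136.

60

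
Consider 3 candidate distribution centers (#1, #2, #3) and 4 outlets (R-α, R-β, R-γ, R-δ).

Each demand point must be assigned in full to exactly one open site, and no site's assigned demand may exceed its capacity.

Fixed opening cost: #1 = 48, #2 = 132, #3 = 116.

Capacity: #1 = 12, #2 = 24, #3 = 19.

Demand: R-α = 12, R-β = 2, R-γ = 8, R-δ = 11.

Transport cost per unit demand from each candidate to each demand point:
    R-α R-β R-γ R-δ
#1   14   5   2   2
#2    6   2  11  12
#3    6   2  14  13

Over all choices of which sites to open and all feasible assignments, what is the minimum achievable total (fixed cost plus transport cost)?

Open {#1, #2}; cheapest assignment that respects the capacities:
  #1 (cap 12, load 11): R-δ — cost 11×2 = 22
  #2 (cap 24, load 22): R-α, R-β, R-γ — cost 12×6 + 2×2 + 8×11 = 164
  Shipping 186, fixed 180 → total 366.
  Any other capacity-feasible assignment to {#1, #2} ships for at least 186.
Compare {#1, #2, #3}: its best feasible assignment gives total 482.
Compare {#2, #3}: its best feasible assignment gives total 544.
Every other set of open sites that can feasibly serve all demand totals ≥ 482 even under its best assignment. Minimum: 366.

366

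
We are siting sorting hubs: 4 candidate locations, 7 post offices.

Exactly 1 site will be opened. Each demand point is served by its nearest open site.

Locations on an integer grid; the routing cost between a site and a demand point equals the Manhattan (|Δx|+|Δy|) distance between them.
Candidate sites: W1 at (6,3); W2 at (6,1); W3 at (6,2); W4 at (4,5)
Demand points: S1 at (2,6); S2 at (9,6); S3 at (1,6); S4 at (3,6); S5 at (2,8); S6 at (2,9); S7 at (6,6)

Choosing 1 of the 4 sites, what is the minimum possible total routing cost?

Open {W4}.
  S1→W4 3, S2→W4 6, S3→W4 4, S4→W4 2, S5→W4 5, S6→W4 6, S7→W4 3  ⇒ total 29.
Compare {W1}: total 49.
Compare {W3}: total 56.
No size-1 selection does better; minimum is 29.

29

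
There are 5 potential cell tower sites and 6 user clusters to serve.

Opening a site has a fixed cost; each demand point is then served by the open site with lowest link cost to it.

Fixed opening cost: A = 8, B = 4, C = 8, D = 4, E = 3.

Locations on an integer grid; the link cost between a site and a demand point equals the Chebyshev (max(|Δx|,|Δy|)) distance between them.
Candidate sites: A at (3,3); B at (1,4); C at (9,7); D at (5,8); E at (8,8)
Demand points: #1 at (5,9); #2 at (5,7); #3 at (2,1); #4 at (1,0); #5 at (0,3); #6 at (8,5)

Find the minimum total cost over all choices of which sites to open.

Open {B, D}: assign each demand point to its cheapest open site.
  #1→D 1, #2→D 1, #3→B 3, #4→B 4, #5→B 1, #6→D 3
  link cost 13, fixed 8 → total 21.
Compare {B, E}: link cost 17 + fixed 7 = 24.
Compare {B, D, E}: link cost 13 + fixed 11 = 24.
Compare {A, D}: link cost 13 + fixed 12 = 25.
All other subsets cost ≥ 24. Minimum total cost: 21.

21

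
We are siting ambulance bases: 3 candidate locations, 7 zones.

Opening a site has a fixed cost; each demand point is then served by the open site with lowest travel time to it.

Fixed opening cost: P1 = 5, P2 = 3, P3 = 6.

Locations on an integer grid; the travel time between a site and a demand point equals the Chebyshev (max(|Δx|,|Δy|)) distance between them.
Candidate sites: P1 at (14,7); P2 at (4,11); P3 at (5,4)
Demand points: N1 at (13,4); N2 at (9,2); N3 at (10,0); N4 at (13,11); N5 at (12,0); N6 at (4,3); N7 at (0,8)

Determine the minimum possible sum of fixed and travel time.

Open {P1, P3}: assign each demand point to its cheapest open site.
  N1→P1 3, N2→P3 4, N3→P3 5, N4→P1 4, N5→P1 7, N6→P3 1, N7→P3 5
  travel time 29, fixed 11 → total 40.
Compare {P1, P2, P3}: travel time 28 + fixed 14 = 42.
Compare {P3}: travel time 38 + fixed 6 = 44.
Compare {P1, P2}: travel time 38 + fixed 8 = 46.
All other subsets cost ≥ 42. Minimum total cost: 40.

40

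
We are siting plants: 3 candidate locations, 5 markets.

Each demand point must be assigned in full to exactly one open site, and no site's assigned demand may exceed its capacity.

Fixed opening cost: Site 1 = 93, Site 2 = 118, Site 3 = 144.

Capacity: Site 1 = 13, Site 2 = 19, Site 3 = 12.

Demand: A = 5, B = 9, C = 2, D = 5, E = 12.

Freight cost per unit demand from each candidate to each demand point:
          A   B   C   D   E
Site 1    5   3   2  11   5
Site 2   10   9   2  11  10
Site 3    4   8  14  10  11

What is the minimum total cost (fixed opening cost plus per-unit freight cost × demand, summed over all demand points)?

Open {Site 1, Site 2, Site 3}; cheapest assignment that respects the capacities:
  Site 1 (cap 13, load 12): E — cost 12×5 = 60
  Site 2 (cap 19, load 11): B, C — cost 9×9 + 2×2 = 85
  Site 3 (cap 12, load 10): A, D — cost 5×4 + 5×10 = 70
  Shipping 215, fixed 355 → total 570.
  Any other capacity-feasible assignment to {Site 1, Site 2, Site 3} ships for at least 215.
Total demand is 33 and no other set of sites has combined capacity ≥ 33, so {Site 1, Site 2, Site 3} is the only feasible choice of open sites. Minimum: 570.

570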